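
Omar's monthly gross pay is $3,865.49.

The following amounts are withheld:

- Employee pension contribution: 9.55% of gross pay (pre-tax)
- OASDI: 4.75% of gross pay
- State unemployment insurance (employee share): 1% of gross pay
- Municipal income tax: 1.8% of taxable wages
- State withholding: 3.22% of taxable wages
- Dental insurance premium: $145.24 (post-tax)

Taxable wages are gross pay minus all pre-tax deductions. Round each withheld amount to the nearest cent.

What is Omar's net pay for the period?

$2,953.33

Employee pension contribution: $3,865.49 × 0.0955 = $369.15
Taxable wages = $3,865.49 − $369.15 = $3,496.34
State withholding: $3,496.34 × 0.0322 = $112.58
Municipal income tax: $3,496.34 × 0.018 = $62.93
OASDI: $3,865.49 × 0.0475 = $183.61
State unemployment insurance (employee share): $3,865.49 × 0.01 = $38.65
Dental insurance premium: $145.24
Total deductions = $369.15 + $112.58 + $62.93 + $183.61 + $38.65 + $145.24 = $912.16
Net pay = $3,865.49 − $912.16 = $2,953.33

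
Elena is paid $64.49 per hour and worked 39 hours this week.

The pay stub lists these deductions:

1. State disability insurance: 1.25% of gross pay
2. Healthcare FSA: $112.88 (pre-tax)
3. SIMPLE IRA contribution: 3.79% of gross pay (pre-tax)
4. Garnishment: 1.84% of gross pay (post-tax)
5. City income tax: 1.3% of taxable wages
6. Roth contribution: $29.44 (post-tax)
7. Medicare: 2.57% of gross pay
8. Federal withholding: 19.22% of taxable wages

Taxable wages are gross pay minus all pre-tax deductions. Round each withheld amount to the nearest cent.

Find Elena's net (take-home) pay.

$1,661.73

Gross pay: 39 × $64.49 = $2,515.11
SIMPLE IRA contribution: $2,515.11 × 0.0379 = $95.32
Healthcare FSA: $112.88
Pre-tax total = $95.32 + $112.88 = $208.20
Taxable wages = $2,515.11 − $208.20 = $2,306.91
Federal withholding: $2,306.91 × 0.1922 = $443.39
City income tax: $2,306.91 × 0.013 = $29.99
State disability insurance: $2,515.11 × 0.0125 = $31.44
Medicare: $2,515.11 × 0.0257 = $64.64
Garnishment: $2,515.11 × 0.0184 = $46.28
Roth contribution: $29.44
Total deductions = $95.32 + $112.88 + $443.39 + $29.99 + $31.44 + $64.64 + $46.28 + $29.44 = $853.38
Net pay = $2,515.11 − $853.38 = $1,661.73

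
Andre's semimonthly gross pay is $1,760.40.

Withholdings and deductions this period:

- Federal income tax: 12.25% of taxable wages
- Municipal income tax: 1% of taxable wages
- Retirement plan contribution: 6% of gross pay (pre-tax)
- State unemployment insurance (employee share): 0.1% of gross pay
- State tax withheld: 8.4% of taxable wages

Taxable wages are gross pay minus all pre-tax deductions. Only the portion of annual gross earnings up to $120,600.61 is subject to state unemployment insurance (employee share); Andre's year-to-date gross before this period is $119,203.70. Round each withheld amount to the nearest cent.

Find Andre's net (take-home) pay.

$1,295.12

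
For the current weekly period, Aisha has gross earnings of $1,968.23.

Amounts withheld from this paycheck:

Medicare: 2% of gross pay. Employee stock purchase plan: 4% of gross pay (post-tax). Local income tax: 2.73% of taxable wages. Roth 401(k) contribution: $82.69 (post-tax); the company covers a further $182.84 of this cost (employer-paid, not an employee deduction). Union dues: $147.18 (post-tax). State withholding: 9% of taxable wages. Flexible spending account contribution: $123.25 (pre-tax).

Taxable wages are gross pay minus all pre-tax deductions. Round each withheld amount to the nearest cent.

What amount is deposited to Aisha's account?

$1,280.60

Flexible spending account contribution: $123.25
Taxable wages = $1,968.23 − $123.25 = $1,844.98
State withholding: $1,844.98 × 0.09 = $166.05
Local income tax: $1,844.98 × 0.0273 = $50.37
Medicare: $1,968.23 × 0.02 = $39.36
Union dues: $147.18
Roth 401(k) contribution: $82.69
Employee stock purchase plan: $1,968.23 × 0.04 = $78.73
(Employer's $182.84 toward Roth 401(k) contribution is not withheld from the employee.)
Total deductions = $123.25 + $166.05 + $50.37 + $39.36 + $147.18 + $82.69 + $78.73 = $687.63
Net pay = $1,968.23 − $687.63 = $1,280.60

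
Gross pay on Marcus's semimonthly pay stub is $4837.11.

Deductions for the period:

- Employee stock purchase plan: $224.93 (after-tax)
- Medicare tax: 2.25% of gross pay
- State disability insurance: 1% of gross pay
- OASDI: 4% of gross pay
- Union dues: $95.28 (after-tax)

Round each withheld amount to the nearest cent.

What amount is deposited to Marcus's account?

OASDI: $4837.11 × 0.04 = $193.48
Medicare tax: $4837.11 × 0.0225 = $108.83
State disability insurance: $4837.11 × 0.01 = $48.37
Employee stock purchase plan: $224.93
Union dues: $95.28
Total deductions = $193.48 + $108.83 + $48.37 + $224.93 + $95.28 = $670.89
Net pay = $4837.11 − $670.89 = $4166.22

$4166.22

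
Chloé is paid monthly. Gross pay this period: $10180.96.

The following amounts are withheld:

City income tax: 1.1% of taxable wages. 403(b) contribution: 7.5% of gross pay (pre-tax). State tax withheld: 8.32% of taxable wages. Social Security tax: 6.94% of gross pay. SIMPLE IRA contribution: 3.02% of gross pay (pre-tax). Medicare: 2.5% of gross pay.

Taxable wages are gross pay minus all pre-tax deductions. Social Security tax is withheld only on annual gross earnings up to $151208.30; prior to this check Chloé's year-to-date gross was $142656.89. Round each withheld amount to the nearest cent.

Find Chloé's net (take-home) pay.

$7403.78

SIMPLE IRA contribution: $10180.96 × 0.0302 = $307.46
403(b) contribution: $10180.96 × 0.075 = $763.57
Pre-tax total = $307.46 + $763.57 = $1071.03
Taxable wages = $10180.96 − $1071.03 = $9109.93
City income tax: $9109.93 × 0.011 = $100.21
State tax withheld: $9109.93 × 0.0832 = $757.95
Medicare: $10180.96 × 0.025 = $254.52
Social Security tax: only $151208.30 − $142656.89 = $8551.41 of this check is subject → $8551.41 × 0.0694 = $593.47
Total deductions = $307.46 + $763.57 + $100.21 + $757.95 + $254.52 + $593.47 = $2777.18
Net pay = $10180.96 − $2777.18 = $7403.78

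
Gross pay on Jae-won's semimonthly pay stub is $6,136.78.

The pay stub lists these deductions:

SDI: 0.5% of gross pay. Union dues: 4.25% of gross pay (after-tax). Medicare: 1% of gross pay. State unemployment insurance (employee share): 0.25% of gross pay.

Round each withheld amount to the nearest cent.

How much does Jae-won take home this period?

$5,768.58

State unemployment insurance (employee share): $6,136.78 × 0.0025 = $15.34
SDI: $6,136.78 × 0.005 = $30.68
Medicare: $6,136.78 × 0.01 = $61.37
Union dues: $6,136.78 × 0.0425 = $260.81
Total deductions = $15.34 + $30.68 + $61.37 + $260.81 = $368.20
Net pay = $6,136.78 − $368.20 = $5,768.58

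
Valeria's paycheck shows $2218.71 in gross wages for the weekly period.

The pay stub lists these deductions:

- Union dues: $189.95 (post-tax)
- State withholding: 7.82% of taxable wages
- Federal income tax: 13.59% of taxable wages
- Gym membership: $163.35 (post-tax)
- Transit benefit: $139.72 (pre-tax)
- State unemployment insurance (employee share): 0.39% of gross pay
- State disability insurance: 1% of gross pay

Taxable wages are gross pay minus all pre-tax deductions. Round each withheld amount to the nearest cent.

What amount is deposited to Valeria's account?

Transit benefit: $139.72
Taxable wages = $2218.71 − $139.72 = $2078.99
Federal income tax: $2078.99 × 0.1359 = $282.53
State withholding: $2078.99 × 0.0782 = $162.58
State disability insurance: $2218.71 × 0.01 = $22.19
State unemployment insurance (employee share): $2218.71 × 0.0039 = $8.65
Union dues: $189.95
Gym membership: $163.35
Total deductions = $139.72 + $282.53 + $162.58 + $22.19 + $8.65 + $189.95 + $163.35 = $968.97
Net pay = $2218.71 − $968.97 = $1249.74

$1249.74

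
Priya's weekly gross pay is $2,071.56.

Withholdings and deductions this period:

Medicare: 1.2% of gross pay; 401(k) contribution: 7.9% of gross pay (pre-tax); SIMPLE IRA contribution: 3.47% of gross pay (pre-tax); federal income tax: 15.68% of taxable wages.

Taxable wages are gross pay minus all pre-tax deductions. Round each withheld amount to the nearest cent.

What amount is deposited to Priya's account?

SIMPLE IRA contribution: $2,071.56 × 0.0347 = $71.88
401(k) contribution: $2,071.56 × 0.079 = $163.65
Pre-tax total = $71.88 + $163.65 = $235.53
Taxable wages = $2,071.56 − $235.53 = $1,836.03
Federal income tax: $1,836.03 × 0.1568 = $287.89
Medicare: $2,071.56 × 0.012 = $24.86
Total deductions = $71.88 + $163.65 + $287.89 + $24.86 = $548.28
Net pay = $2,071.56 − $548.28 = $1,523.28

$1,523.28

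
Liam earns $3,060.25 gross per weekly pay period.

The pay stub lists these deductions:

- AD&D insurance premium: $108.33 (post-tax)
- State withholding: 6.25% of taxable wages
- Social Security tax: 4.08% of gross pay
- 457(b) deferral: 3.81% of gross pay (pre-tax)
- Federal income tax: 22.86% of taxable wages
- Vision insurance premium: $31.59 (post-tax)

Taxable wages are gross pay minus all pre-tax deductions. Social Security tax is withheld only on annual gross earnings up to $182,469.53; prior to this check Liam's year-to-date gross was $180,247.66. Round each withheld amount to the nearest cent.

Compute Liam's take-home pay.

457(b) deferral: $3,060.25 × 0.0381 = $116.60
Taxable wages = $3,060.25 − $116.60 = $2,943.65
Federal income tax: $2,943.65 × 0.2286 = $672.92
State withholding: $2,943.65 × 0.0625 = $183.98
Social Security tax: only $182,469.53 − $180,247.66 = $2,221.87 of this check is subject → $2,221.87 × 0.0408 = $90.65
Vision insurance premium: $31.59
AD&D insurance premium: $108.33
Total deductions = $116.60 + $672.92 + $183.98 + $90.65 + $31.59 + $108.33 = $1,204.07
Net pay = $3,060.25 − $1,204.07 = $1,856.18

$1,856.18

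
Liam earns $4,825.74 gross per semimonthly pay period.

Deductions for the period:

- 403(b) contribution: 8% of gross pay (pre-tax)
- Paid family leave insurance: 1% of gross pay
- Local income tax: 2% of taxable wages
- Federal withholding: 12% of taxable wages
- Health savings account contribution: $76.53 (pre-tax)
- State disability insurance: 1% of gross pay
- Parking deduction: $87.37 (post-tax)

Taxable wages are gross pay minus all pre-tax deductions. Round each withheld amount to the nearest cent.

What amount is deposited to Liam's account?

$3,568.42

Health savings account contribution: $76.53
403(b) contribution: $4,825.74 × 0.08 = $386.06
Pre-tax total = $76.53 + $386.06 = $462.59
Taxable wages = $4,825.74 − $462.59 = $4,363.15
Federal withholding: $4,363.15 × 0.12 = $523.58
Local income tax: $4,363.15 × 0.02 = $87.26
Paid family leave insurance: $4,825.74 × 0.01 = $48.26
State disability insurance: $4,825.74 × 0.01 = $48.26
Parking deduction: $87.37
Total deductions = $76.53 + $386.06 + $523.58 + $87.26 + $48.26 + $48.26 + $87.37 = $1,257.32
Net pay = $4,825.74 − $1,257.32 = $3,568.42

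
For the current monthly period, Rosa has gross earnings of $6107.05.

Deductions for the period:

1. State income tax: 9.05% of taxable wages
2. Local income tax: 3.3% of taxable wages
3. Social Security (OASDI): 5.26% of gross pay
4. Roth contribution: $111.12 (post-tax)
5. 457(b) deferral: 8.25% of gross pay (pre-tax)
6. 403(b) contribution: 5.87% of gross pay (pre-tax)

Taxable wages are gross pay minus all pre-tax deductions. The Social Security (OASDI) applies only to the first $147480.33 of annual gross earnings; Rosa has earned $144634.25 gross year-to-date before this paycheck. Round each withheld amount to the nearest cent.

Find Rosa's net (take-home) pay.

$4336.19

403(b) contribution: $6107.05 × 0.0587 = $358.48
457(b) deferral: $6107.05 × 0.0825 = $503.83
Pre-tax total = $358.48 + $503.83 = $862.31
Taxable wages = $6107.05 − $862.31 = $5244.74
State income tax: $5244.74 × 0.0905 = $474.65
Local income tax: $5244.74 × 0.033 = $173.08
Social Security (OASDI): only $147480.33 − $144634.25 = $2846.08 of this check is subject → $2846.08 × 0.0526 = $149.70
Roth contribution: $111.12
Total deductions = $358.48 + $503.83 + $474.65 + $173.08 + $149.70 + $111.12 = $1770.86
Net pay = $6107.05 − $1770.86 = $4336.19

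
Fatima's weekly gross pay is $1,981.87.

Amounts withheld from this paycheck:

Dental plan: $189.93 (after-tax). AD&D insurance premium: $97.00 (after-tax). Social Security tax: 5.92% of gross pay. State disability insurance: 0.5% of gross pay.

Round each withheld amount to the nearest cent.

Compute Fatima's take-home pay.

Social Security tax: $1,981.87 × 0.0592 = $117.33
State disability insurance: $1,981.87 × 0.005 = $9.91
AD&D insurance premium: $97.00
Dental plan: $189.93
Total deductions = $117.33 + $9.91 + $97.00 + $189.93 = $414.17
Net pay = $1,981.87 − $414.17 = $1,567.70

$1,567.70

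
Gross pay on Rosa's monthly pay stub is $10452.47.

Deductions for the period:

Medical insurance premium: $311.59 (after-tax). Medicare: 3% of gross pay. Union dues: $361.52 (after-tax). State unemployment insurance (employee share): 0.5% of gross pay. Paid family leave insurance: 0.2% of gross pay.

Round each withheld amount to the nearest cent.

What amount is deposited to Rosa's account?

Paid family leave insurance: $10452.47 × 0.002 = $20.90
Medicare: $10452.47 × 0.03 = $313.57
State unemployment insurance (employee share): $10452.47 × 0.005 = $52.26
Medical insurance premium: $311.59
Union dues: $361.52
Total deductions = $20.90 + $313.57 + $52.26 + $311.59 + $361.52 = $1059.84
Net pay = $10452.47 − $1059.84 = $9392.63

$9392.63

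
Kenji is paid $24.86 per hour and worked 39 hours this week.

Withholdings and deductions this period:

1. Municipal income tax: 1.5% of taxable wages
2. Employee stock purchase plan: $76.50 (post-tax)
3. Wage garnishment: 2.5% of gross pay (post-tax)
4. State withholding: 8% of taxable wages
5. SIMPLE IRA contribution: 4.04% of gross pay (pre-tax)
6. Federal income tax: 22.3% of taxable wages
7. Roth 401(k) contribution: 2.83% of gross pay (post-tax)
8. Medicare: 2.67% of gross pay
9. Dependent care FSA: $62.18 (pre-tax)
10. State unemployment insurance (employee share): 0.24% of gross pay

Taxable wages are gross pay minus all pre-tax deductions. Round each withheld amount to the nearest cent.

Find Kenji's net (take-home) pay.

$435.70

Gross pay: 39 × $24.86 = $969.54
Dependent care FSA: $62.18
SIMPLE IRA contribution: $969.54 × 0.0404 = $39.17
Pre-tax total = $62.18 + $39.17 = $101.35
Taxable wages = $969.54 − $101.35 = $868.19
State withholding: $868.19 × 0.08 = $69.46
Municipal income tax: $868.19 × 0.015 = $13.02
Federal income tax: $868.19 × 0.223 = $193.61
State unemployment insurance (employee share): $969.54 × 0.0024 = $2.33
Medicare: $969.54 × 0.0267 = $25.89
Roth 401(k) contribution: $969.54 × 0.0283 = $27.44
Employee stock purchase plan: $76.50
Wage garnishment: $969.54 × 0.025 = $24.24
Total deductions = $62.18 + $39.17 + $69.46 + $13.02 + $193.61 + $2.33 + $25.89 + $27.44 + $76.50 + $24.24 = $533.84
Net pay = $969.54 − $533.84 = $435.70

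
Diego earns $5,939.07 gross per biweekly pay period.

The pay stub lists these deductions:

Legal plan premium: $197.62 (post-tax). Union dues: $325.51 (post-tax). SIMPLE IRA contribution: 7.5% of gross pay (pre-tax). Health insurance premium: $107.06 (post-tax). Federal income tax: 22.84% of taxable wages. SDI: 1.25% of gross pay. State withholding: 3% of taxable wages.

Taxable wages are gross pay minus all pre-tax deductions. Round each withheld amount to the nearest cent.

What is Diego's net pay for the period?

$3,369.65

SIMPLE IRA contribution: $5,939.07 × 0.075 = $445.43
Taxable wages = $5,939.07 − $445.43 = $5,493.64
Federal income tax: $5,493.64 × 0.2284 = $1,254.75
State withholding: $5,493.64 × 0.03 = $164.81
SDI: $5,939.07 × 0.0125 = $74.24
Legal plan premium: $197.62
Health insurance premium: $107.06
Union dues: $325.51
Total deductions = $445.43 + $1,254.75 + $164.81 + $74.24 + $197.62 + $107.06 + $325.51 = $2,569.42
Net pay = $5,939.07 − $2,569.42 = $3,369.65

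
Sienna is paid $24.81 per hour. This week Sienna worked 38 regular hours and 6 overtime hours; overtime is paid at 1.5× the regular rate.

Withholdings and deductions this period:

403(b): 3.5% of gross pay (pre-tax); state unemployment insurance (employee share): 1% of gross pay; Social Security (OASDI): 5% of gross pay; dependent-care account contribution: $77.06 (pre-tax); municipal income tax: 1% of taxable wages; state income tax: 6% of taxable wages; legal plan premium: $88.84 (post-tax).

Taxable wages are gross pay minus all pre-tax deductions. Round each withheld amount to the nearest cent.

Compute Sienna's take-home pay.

Regular pay: 38 × $24.81 = $942.78
Overtime pay: 6 × $24.81 × 1.5 = $223.29
Gross pay = $942.78 + $223.29 = $1166.07
403(b): $1166.07 × 0.035 = $40.81
Dependent-care account contribution: $77.06
Pre-tax total = $40.81 + $77.06 = $117.87
Taxable wages = $1166.07 − $117.87 = $1048.20
State income tax: $1048.20 × 0.06 = $62.89
Municipal income tax: $1048.20 × 0.01 = $10.48
State unemployment insurance (employee share): $1166.07 × 0.01 = $11.66
Social Security (OASDI): $1166.07 × 0.05 = $58.30
Legal plan premium: $88.84
Total deductions = $40.81 + $77.06 + $62.89 + $10.48 + $11.66 + $58.30 + $88.84 = $350.04
Net pay = $1166.07 − $350.04 = $816.03

$816.03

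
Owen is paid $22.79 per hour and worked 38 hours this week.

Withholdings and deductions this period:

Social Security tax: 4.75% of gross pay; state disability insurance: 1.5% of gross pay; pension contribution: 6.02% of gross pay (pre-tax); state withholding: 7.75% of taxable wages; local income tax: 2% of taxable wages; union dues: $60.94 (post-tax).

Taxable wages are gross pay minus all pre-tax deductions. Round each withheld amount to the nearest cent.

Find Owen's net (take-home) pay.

$619.46

Gross pay: 38 × $22.79 = $866.02
Pension contribution: $866.02 × 0.0602 = $52.13
Taxable wages = $866.02 − $52.13 = $813.89
Local income tax: $813.89 × 0.02 = $16.28
State withholding: $813.89 × 0.0775 = $63.08
Social Security tax: $866.02 × 0.0475 = $41.14
State disability insurance: $866.02 × 0.015 = $12.99
Union dues: $60.94
Total deductions = $52.13 + $16.28 + $63.08 + $41.14 + $12.99 + $60.94 = $246.56
Net pay = $866.02 − $246.56 = $619.46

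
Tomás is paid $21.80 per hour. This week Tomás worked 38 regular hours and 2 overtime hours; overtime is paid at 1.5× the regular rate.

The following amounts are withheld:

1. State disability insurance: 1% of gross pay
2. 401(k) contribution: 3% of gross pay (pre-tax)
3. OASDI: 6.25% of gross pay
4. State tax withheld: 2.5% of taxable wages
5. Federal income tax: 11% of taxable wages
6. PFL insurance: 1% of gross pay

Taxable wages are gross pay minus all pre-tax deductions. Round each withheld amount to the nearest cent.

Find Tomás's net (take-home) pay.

$676.21

Regular pay: 38 × $21.80 = $828.40
Overtime pay: 2 × $21.80 × 1.5 = $65.40
Gross pay = $828.40 + $65.40 = $893.80
401(k) contribution: $893.80 × 0.03 = $26.81
Taxable wages = $893.80 − $26.81 = $866.99
Federal income tax: $866.99 × 0.11 = $95.37
State tax withheld: $866.99 × 0.025 = $21.67
OASDI: $893.80 × 0.0625 = $55.86
State disability insurance: $893.80 × 0.01 = $8.94
PFL insurance: $893.80 × 0.01 = $8.94
Total deductions = $26.81 + $95.37 + $21.67 + $55.86 + $8.94 + $8.94 = $217.59
Net pay = $893.80 − $217.59 = $676.21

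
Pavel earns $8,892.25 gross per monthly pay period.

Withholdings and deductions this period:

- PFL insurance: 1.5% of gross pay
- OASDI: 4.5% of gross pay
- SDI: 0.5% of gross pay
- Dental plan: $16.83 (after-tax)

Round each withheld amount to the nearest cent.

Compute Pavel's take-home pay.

OASDI: $8,892.25 × 0.045 = $400.15
SDI: $8,892.25 × 0.005 = $44.46
PFL insurance: $8,892.25 × 0.015 = $133.38
Dental plan: $16.83
Total deductions = $400.15 + $44.46 + $133.38 + $16.83 = $594.82
Net pay = $8,892.25 − $594.82 = $8,297.43

$8,297.43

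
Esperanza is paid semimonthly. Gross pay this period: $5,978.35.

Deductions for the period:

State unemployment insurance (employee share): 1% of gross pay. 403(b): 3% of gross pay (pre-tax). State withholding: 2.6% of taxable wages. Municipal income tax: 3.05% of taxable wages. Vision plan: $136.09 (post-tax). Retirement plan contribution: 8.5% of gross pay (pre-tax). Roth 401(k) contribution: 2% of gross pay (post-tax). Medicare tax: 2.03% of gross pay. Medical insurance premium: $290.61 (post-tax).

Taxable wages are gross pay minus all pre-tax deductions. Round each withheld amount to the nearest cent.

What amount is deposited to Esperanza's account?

403(b): $5,978.35 × 0.03 = $179.35
Retirement plan contribution: $5,978.35 × 0.085 = $508.16
Pre-tax total = $179.35 + $508.16 = $687.51
Taxable wages = $5,978.35 − $687.51 = $5,290.84
Municipal income tax: $5,290.84 × 0.0305 = $161.37
State withholding: $5,290.84 × 0.026 = $137.56
State unemployment insurance (employee share): $5,978.35 × 0.01 = $59.78
Medicare tax: $5,978.35 × 0.0203 = $121.36
Roth 401(k) contribution: $5,978.35 × 0.02 = $119.57
Vision plan: $136.09
Medical insurance premium: $290.61
Total deductions = $179.35 + $508.16 + $161.37 + $137.56 + $59.78 + $121.36 + $119.57 + $136.09 + $290.61 = $1,713.85
Net pay = $5,978.35 − $1,713.85 = $4,264.50

$4,264.50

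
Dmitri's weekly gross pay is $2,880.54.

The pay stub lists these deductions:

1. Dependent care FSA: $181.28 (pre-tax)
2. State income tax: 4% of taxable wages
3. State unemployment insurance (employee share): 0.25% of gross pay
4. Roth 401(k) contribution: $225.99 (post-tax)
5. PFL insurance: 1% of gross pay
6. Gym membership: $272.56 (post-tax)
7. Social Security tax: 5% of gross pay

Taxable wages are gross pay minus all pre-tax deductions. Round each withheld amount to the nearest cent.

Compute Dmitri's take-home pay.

$1,912.70

Dependent care FSA: $181.28
Taxable wages = $2,880.54 − $181.28 = $2,699.26
State income tax: $2,699.26 × 0.04 = $107.97
Social Security tax: $2,880.54 × 0.05 = $144.03
State unemployment insurance (employee share): $2,880.54 × 0.0025 = $7.20
PFL insurance: $2,880.54 × 0.01 = $28.81
Gym membership: $272.56
Roth 401(k) contribution: $225.99
Total deductions = $181.28 + $107.97 + $144.03 + $7.20 + $28.81 + $272.56 + $225.99 = $967.84
Net pay = $2,880.54 − $967.84 = $1,912.70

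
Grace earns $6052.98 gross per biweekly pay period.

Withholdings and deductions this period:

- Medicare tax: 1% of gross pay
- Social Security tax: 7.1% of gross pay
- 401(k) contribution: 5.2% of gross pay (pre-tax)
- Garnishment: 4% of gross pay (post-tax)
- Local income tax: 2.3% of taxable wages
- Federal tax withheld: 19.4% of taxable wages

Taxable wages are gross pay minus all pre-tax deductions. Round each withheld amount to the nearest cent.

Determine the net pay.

$3760.62

401(k) contribution: $6052.98 × 0.052 = $314.75
Taxable wages = $6052.98 − $314.75 = $5738.23
Federal tax withheld: $5738.23 × 0.194 = $1113.22
Local income tax: $5738.23 × 0.023 = $131.98
Social Security tax: $6052.98 × 0.071 = $429.76
Medicare tax: $6052.98 × 0.01 = $60.53
Garnishment: $6052.98 × 0.04 = $242.12
Total deductions = $314.75 + $1113.22 + $131.98 + $429.76 + $60.53 + $242.12 = $2292.36
Net pay = $6052.98 − $2292.36 = $3760.62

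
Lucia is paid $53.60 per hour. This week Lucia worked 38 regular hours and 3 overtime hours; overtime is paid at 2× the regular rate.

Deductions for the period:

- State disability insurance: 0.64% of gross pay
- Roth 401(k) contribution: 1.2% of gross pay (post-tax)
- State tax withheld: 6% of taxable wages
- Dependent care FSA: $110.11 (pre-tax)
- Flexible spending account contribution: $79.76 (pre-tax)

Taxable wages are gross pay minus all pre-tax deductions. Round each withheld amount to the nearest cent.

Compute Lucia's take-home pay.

$1,995.03

Regular pay: 38 × $53.60 = $2,036.80
Overtime pay: 3 × $53.60 × 2 = $321.60
Gross pay = $2,036.80 + $321.60 = $2,358.40
Flexible spending account contribution: $79.76
Dependent care FSA: $110.11
Pre-tax total = $79.76 + $110.11 = $189.87
Taxable wages = $2,358.40 − $189.87 = $2,168.53
State tax withheld: $2,168.53 × 0.06 = $130.11
State disability insurance: $2,358.40 × 0.0064 = $15.09
Roth 401(k) contribution: $2,358.40 × 0.012 = $28.30
Total deductions = $79.76 + $110.11 + $130.11 + $15.09 + $28.30 = $363.37
Net pay = $2,358.40 − $363.37 = $1,995.03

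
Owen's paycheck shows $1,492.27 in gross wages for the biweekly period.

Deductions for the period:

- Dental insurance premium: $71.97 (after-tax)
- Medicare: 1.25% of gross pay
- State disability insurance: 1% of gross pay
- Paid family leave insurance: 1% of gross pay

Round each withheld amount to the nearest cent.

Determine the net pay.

$1,371.81

Paid family leave insurance: $1,492.27 × 0.01 = $14.92
Medicare: $1,492.27 × 0.0125 = $18.65
State disability insurance: $1,492.27 × 0.01 = $14.92
Dental insurance premium: $71.97
Total deductions = $14.92 + $18.65 + $14.92 + $71.97 = $120.46
Net pay = $1,492.27 − $120.46 = $1,371.81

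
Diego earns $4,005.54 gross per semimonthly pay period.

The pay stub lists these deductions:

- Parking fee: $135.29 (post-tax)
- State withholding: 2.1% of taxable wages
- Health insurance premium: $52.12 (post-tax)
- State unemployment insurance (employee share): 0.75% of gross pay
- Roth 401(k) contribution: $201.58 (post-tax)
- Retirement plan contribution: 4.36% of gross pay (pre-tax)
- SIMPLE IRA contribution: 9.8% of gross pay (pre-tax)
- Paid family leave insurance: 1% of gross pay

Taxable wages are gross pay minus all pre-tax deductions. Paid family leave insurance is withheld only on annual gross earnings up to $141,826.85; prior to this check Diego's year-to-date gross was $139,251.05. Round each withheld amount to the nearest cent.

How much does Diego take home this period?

$2,921.36

SIMPLE IRA contribution: $4,005.54 × 0.098 = $392.54
Retirement plan contribution: $4,005.54 × 0.0436 = $174.64
Pre-tax total = $392.54 + $174.64 = $567.18
Taxable wages = $4,005.54 − $567.18 = $3,438.36
State withholding: $3,438.36 × 0.021 = $72.21
Paid family leave insurance: only $141,826.85 − $139,251.05 = $2,575.80 of this check is subject → $2,575.80 × 0.01 = $25.76
State unemployment insurance (employee share): $4,005.54 × 0.0075 = $30.04
Parking fee: $135.29
Health insurance premium: $52.12
Roth 401(k) contribution: $201.58
Total deductions = $392.54 + $174.64 + $72.21 + $25.76 + $30.04 + $135.29 + $52.12 + $201.58 = $1,084.18
Net pay = $4,005.54 − $1,084.18 = $2,921.36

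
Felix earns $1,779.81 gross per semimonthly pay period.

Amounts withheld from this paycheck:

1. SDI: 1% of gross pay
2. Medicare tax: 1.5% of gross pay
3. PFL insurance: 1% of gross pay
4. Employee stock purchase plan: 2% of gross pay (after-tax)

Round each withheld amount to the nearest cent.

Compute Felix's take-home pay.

PFL insurance: $1,779.81 × 0.01 = $17.80
SDI: $1,779.81 × 0.01 = $17.80
Medicare tax: $1,779.81 × 0.015 = $26.70
Employee stock purchase plan: $1,779.81 × 0.02 = $35.60
Total deductions = $17.80 + $17.80 + $26.70 + $35.60 = $97.90
Net pay = $1,779.81 − $97.90 = $1,681.91

$1,681.91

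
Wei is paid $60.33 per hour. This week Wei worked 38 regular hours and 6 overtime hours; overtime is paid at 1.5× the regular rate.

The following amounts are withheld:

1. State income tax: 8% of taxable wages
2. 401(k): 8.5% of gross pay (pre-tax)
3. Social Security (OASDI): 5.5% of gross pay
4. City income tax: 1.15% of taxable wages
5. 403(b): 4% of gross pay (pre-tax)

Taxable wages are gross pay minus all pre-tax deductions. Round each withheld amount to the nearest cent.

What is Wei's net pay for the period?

$2,098.10

Regular pay: 38 × $60.33 = $2,292.54
Overtime pay: 6 × $60.33 × 1.5 = $542.97
Gross pay = $2,292.54 + $542.97 = $2,835.51
401(k): $2,835.51 × 0.085 = $241.02
403(b): $2,835.51 × 0.04 = $113.42
Pre-tax total = $241.02 + $113.42 = $354.44
Taxable wages = $2,835.51 − $354.44 = $2,481.07
State income tax: $2,481.07 × 0.08 = $198.49
City income tax: $2,481.07 × 0.0115 = $28.53
Social Security (OASDI): $2,835.51 × 0.055 = $155.95
Total deductions = $241.02 + $113.42 + $198.49 + $28.53 + $155.95 = $737.41
Net pay = $2,835.51 − $737.41 = $2,098.10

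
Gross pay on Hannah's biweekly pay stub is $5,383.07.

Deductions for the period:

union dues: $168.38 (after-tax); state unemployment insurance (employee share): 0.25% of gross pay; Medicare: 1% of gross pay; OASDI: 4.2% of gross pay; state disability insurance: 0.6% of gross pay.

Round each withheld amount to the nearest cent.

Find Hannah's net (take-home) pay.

$4,889.01

Medicare: $5,383.07 × 0.01 = $53.83
OASDI: $5,383.07 × 0.042 = $226.09
State unemployment insurance (employee share): $5,383.07 × 0.0025 = $13.46
State disability insurance: $5,383.07 × 0.006 = $32.30
Union dues: $168.38
Total deductions = $53.83 + $226.09 + $13.46 + $32.30 + $168.38 = $494.06
Net pay = $5,383.07 − $494.06 = $4,889.01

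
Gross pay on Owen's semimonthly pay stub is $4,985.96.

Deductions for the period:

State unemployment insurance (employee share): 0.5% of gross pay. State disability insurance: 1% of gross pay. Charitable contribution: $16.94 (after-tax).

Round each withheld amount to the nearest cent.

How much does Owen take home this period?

$4,894.23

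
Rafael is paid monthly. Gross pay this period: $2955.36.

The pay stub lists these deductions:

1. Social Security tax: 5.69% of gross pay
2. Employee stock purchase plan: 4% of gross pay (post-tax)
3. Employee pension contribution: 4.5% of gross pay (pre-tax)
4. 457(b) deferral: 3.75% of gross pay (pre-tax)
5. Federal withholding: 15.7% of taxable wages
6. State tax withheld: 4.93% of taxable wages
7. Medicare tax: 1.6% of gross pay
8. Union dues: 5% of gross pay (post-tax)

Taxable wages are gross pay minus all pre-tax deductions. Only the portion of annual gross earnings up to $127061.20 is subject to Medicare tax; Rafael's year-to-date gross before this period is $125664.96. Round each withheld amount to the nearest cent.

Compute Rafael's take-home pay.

$1695.67

Employee pension contribution: $2955.36 × 0.045 = $132.99
457(b) deferral: $2955.36 × 0.0375 = $110.83
Pre-tax total = $132.99 + $110.83 = $243.82
Taxable wages = $2955.36 − $243.82 = $2711.54
State tax withheld: $2711.54 × 0.0493 = $133.68
Federal withholding: $2711.54 × 0.157 = $425.71
Medicare tax: only $127061.20 − $125664.96 = $1396.24 of this check is subject → $1396.24 × 0.016 = $22.34
Social Security tax: $2955.36 × 0.0569 = $168.16
Union dues: $2955.36 × 0.05 = $147.77
Employee stock purchase plan: $2955.36 × 0.04 = $118.21
Total deductions = $132.99 + $110.83 + $133.68 + $425.71 + $22.34 + $168.16 + $147.77 + $118.21 = $1259.69
Net pay = $2955.36 − $1259.69 = $1695.67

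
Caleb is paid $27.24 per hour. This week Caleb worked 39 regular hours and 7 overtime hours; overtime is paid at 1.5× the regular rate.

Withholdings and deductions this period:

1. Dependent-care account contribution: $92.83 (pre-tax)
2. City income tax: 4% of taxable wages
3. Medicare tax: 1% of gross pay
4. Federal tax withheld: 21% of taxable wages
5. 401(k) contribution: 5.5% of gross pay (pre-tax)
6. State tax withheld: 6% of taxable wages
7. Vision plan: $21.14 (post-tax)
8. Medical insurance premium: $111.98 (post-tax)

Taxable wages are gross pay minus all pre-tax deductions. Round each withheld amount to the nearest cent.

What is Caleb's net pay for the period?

Regular pay: 39 × $27.24 = $1,062.36
Overtime pay: 7 × $27.24 × 1.5 = $286.02
Gross pay = $1,062.36 + $286.02 = $1,348.38
401(k) contribution: $1,348.38 × 0.055 = $74.16
Dependent-care account contribution: $92.83
Pre-tax total = $74.16 + $92.83 = $166.99
Taxable wages = $1,348.38 − $166.99 = $1,181.39
Federal tax withheld: $1,181.39 × 0.21 = $248.09
City income tax: $1,181.39 × 0.04 = $47.26
State tax withheld: $1,181.39 × 0.06 = $70.88
Medicare tax: $1,348.38 × 0.01 = $13.48
Medical insurance premium: $111.98
Vision plan: $21.14
Total deductions = $74.16 + $92.83 + $248.09 + $47.26 + $70.88 + $13.48 + $111.98 + $21.14 = $679.82
Net pay = $1,348.38 − $679.82 = $668.56

$668.56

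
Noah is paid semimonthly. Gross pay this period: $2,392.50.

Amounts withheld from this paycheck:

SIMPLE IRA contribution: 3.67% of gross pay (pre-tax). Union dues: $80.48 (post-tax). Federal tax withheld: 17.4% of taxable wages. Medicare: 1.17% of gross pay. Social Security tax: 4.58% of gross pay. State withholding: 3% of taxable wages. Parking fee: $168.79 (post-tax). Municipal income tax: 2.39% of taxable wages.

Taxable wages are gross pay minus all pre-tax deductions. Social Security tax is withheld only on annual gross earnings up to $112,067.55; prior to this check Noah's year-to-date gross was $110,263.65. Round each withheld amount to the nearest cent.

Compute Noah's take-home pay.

SIMPLE IRA contribution: $2,392.50 × 0.0367 = $87.80
Taxable wages = $2,392.50 − $87.80 = $2,304.70
State withholding: $2,304.70 × 0.03 = $69.14
Federal tax withheld: $2,304.70 × 0.174 = $401.02
Municipal income tax: $2,304.70 × 0.0239 = $55.08
Social Security tax: only $112,067.55 − $110,263.65 = $1,803.90 of this check is subject → $1,803.90 × 0.0458 = $82.62
Medicare: $2,392.50 × 0.0117 = $27.99
Parking fee: $168.79
Union dues: $80.48
Total deductions = $87.80 + $69.14 + $401.02 + $55.08 + $82.62 + $27.99 + $168.79 + $80.48 = $972.92
Net pay = $2,392.50 − $972.92 = $1,419.58

$1,419.58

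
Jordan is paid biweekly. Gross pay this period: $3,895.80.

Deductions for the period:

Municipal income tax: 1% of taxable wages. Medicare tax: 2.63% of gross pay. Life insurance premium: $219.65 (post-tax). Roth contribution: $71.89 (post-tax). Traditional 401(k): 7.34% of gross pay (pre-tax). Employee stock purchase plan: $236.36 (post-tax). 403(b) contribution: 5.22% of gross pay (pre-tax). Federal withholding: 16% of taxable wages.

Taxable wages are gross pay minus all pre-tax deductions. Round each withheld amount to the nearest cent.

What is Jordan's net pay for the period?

Traditional 401(k): $3,895.80 × 0.0734 = $285.95
403(b) contribution: $3,895.80 × 0.0522 = $203.36
Pre-tax total = $285.95 + $203.36 = $489.31
Taxable wages = $3,895.80 − $489.31 = $3,406.49
Federal withholding: $3,406.49 × 0.16 = $545.04
Municipal income tax: $3,406.49 × 0.01 = $34.06
Medicare tax: $3,895.80 × 0.0263 = $102.46
Employee stock purchase plan: $236.36
Roth contribution: $71.89
Life insurance premium: $219.65
Total deductions = $285.95 + $203.36 + $545.04 + $34.06 + $102.46 + $236.36 + $71.89 + $219.65 = $1,698.77
Net pay = $3,895.80 − $1,698.77 = $2,197.03

$2,197.03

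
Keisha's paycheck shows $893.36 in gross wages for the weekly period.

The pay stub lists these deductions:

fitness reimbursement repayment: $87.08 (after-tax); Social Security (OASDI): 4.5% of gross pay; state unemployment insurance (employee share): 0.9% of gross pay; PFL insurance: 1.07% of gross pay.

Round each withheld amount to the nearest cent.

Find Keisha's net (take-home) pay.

State unemployment insurance (employee share): $893.36 × 0.009 = $8.04
Social Security (OASDI): $893.36 × 0.045 = $40.20
PFL insurance: $893.36 × 0.0107 = $9.56
Fitness reimbursement repayment: $87.08
Total deductions = $8.04 + $40.20 + $9.56 + $87.08 = $144.88
Net pay = $893.36 − $144.88 = $748.48

$748.48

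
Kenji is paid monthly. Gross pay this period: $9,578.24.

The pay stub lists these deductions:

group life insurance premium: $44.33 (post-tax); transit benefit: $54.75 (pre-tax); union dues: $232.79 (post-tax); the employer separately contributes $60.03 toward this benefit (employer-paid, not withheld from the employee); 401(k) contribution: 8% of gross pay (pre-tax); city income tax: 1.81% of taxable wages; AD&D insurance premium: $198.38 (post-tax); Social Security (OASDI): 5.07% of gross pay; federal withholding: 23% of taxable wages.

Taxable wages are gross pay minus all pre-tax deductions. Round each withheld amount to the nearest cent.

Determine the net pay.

$5,623.44

Transit benefit: $54.75
401(k) contribution: $9,578.24 × 0.08 = $766.26
Pre-tax total = $54.75 + $766.26 = $821.01
Taxable wages = $9,578.24 − $821.01 = $8,757.23
City income tax: $8,757.23 × 0.0181 = $158.51
Federal withholding: $8,757.23 × 0.23 = $2,014.16
Social Security (OASDI): $9,578.24 × 0.0507 = $485.62
Group life insurance premium: $44.33
AD&D insurance premium: $198.38
Union dues: $232.79
(Employer's $60.03 toward union dues is not withheld from the employee.)
Total deductions = $54.75 + $766.26 + $158.51 + $2,014.16 + $485.62 + $44.33 + $198.38 + $232.79 = $3,954.80
Net pay = $9,578.24 − $3,954.80 = $5,623.44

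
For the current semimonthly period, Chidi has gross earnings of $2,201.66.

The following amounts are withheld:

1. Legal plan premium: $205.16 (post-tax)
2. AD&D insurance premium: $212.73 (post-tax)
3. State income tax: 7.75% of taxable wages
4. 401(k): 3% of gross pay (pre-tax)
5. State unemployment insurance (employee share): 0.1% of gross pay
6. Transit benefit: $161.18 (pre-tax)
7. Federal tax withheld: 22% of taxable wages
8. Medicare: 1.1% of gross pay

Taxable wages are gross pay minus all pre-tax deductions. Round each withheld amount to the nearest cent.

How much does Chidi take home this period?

401(k): $2,201.66 × 0.03 = $66.05
Transit benefit: $161.18
Pre-tax total = $66.05 + $161.18 = $227.23
Taxable wages = $2,201.66 − $227.23 = $1,974.43
Federal tax withheld: $1,974.43 × 0.22 = $434.37
State income tax: $1,974.43 × 0.0775 = $153.02
Medicare: $2,201.66 × 0.011 = $24.22
State unemployment insurance (employee share): $2,201.66 × 0.001 = $2.20
Legal plan premium: $205.16
AD&D insurance premium: $212.73
Total deductions = $66.05 + $161.18 + $434.37 + $153.02 + $24.22 + $2.20 + $205.16 + $212.73 = $1,258.93
Net pay = $2,201.66 − $1,258.93 = $942.73

$942.73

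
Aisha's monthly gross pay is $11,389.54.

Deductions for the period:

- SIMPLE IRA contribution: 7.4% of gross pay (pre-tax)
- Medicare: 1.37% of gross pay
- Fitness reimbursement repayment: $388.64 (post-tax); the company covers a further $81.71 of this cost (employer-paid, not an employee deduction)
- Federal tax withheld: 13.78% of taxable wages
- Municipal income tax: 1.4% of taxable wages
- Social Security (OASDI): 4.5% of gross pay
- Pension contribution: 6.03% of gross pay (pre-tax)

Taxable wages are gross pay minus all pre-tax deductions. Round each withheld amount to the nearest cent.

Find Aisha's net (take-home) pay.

SIMPLE IRA contribution: $11,389.54 × 0.074 = $842.83
Pension contribution: $11,389.54 × 0.0603 = $686.79
Pre-tax total = $842.83 + $686.79 = $1,529.62
Taxable wages = $11,389.54 − $1,529.62 = $9,859.92
Municipal income tax: $9,859.92 × 0.014 = $138.04
Federal tax withheld: $9,859.92 × 0.1378 = $1,358.70
Social Security (OASDI): $11,389.54 × 0.045 = $512.53
Medicare: $11,389.54 × 0.0137 = $156.04
Fitness reimbursement repayment: $388.64
(Employer's $81.71 toward fitness reimbursement repayment is not withheld from the employee.)
Total deductions = $842.83 + $686.79 + $138.04 + $1,358.70 + $512.53 + $156.04 + $388.64 = $4,083.57
Net pay = $11,389.54 − $4,083.57 = $7,305.97

$7,305.97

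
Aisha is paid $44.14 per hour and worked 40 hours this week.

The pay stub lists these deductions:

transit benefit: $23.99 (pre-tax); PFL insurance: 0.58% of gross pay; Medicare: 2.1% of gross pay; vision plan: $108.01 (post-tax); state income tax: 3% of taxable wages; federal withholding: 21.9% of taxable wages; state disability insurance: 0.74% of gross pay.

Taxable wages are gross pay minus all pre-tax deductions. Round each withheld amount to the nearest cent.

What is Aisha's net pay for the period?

Gross pay: 40 × $44.14 = $1,765.60
Transit benefit: $23.99
Taxable wages = $1,765.60 − $23.99 = $1,741.61
State income tax: $1,741.61 × 0.03 = $52.25
Federal withholding: $1,741.61 × 0.219 = $381.41
Medicare: $1,765.60 × 0.021 = $37.08
State disability insurance: $1,765.60 × 0.0074 = $13.07
PFL insurance: $1,765.60 × 0.0058 = $10.24
Vision plan: $108.01
Total deductions = $23.99 + $52.25 + $381.41 + $37.08 + $13.07 + $10.24 + $108.01 = $626.05
Net pay = $1,765.60 − $626.05 = $1,139.55

$1,139.55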